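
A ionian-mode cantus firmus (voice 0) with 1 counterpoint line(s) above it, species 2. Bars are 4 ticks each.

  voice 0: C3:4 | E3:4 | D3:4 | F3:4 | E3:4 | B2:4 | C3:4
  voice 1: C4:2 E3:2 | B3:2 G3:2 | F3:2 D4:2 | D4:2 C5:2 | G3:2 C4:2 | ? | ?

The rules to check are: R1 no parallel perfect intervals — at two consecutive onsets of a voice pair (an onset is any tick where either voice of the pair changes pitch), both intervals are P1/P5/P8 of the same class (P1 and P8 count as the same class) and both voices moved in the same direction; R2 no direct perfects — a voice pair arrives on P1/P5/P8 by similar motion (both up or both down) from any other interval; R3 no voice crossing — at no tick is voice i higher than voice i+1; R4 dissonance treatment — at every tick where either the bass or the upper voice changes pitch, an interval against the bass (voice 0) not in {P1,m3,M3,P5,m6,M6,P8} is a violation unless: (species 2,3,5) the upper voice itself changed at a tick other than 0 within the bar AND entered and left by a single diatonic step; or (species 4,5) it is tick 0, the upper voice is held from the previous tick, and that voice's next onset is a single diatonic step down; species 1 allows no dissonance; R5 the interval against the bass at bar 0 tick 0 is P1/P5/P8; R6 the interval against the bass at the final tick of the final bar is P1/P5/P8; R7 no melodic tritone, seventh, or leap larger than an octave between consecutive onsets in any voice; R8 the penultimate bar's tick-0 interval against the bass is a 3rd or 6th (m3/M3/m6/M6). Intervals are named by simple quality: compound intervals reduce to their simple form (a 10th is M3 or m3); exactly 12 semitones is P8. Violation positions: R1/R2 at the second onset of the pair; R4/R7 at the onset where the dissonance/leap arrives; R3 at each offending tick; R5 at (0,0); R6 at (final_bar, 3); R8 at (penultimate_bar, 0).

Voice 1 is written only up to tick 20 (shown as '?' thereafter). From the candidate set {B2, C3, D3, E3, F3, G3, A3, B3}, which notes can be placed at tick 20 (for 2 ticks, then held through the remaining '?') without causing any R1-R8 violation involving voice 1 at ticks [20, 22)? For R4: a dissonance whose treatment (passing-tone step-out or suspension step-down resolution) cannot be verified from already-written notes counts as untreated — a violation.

{G3}

B2: violates R2,R7,R8
C3: violates R4,R8
D3: violates R7
E3: violates R4,R8
F3: violates R4,R8
G3: legal
A3: violates R4,R8
B3: violates R2,R8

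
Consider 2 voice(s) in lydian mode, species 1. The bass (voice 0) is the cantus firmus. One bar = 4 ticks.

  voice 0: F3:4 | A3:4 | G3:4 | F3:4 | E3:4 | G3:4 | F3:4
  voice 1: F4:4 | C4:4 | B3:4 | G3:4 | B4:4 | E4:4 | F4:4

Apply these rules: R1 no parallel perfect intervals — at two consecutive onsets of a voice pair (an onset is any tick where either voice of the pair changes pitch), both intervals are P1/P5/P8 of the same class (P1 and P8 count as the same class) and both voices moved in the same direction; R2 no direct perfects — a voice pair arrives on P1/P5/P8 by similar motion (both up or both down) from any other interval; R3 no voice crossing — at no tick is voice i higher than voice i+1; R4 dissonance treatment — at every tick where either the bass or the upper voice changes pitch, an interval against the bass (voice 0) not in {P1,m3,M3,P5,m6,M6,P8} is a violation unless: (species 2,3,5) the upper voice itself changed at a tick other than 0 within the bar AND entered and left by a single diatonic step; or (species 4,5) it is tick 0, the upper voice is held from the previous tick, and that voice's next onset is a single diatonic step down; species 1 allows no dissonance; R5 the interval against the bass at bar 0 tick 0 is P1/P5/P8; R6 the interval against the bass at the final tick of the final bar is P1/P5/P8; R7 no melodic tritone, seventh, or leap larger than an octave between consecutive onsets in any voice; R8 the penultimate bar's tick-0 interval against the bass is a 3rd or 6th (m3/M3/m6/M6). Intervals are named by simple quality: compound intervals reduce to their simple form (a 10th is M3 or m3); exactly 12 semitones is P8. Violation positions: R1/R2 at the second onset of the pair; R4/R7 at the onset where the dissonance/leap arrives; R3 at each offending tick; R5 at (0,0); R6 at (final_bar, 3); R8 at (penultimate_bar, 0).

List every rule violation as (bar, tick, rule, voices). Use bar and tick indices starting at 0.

(3, 0, R4, (0, 1))
(4, 0, R7, (1,))

bar 0: v0=F3 v1=F4 downbeat P8
bar 1: v0=A3 v1=C4 downbeat m3
bar 2: v0=G3 v1=B3 downbeat M3
bar 3: v0=F3 v1=G3 downbeat M2
bar 4: v0=E3 v1=B4 downbeat P5
bar 5: v0=G3 v1=E4 downbeat M6
bar 6: v0=F3 v1=F4 downbeat P8
  -> R4 @ bar 3 tick 0 v(0, 1): F3/G3 M2 untreated
  -> R7 @ bar 4 tick 0 v(1,): G3->B4 leap 16st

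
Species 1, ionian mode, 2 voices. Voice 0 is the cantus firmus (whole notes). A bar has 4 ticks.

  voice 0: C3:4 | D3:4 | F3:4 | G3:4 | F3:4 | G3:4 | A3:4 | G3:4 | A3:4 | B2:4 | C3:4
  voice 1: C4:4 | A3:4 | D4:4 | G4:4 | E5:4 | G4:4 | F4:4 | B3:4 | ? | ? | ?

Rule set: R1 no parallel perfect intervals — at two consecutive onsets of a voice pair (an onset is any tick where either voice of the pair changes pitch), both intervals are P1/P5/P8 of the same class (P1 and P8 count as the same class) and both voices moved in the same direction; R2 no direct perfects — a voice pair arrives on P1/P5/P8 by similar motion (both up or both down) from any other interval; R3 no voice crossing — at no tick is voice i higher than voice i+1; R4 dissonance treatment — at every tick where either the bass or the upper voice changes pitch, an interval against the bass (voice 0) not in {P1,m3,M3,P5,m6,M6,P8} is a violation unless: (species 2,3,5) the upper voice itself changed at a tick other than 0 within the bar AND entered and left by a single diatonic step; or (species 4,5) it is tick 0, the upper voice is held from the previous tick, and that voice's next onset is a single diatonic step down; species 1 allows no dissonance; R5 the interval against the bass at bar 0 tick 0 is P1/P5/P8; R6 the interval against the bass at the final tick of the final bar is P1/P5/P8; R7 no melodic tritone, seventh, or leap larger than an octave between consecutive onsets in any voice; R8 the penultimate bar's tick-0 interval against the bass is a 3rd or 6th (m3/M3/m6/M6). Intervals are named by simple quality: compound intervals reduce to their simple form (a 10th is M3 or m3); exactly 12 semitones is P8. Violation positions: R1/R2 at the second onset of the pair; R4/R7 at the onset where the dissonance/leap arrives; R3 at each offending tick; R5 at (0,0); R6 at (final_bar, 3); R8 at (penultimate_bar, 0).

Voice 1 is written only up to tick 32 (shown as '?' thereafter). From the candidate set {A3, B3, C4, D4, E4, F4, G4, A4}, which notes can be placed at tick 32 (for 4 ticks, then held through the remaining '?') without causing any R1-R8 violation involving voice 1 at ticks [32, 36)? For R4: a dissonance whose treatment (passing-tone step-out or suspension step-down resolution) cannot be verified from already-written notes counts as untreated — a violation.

{A3, C4}

A3: legal
B3: violates R4
C4: legal
D4: violates R4
E4: violates R2
F4: violates R7
G4: violates R4
A4: violates R2,R7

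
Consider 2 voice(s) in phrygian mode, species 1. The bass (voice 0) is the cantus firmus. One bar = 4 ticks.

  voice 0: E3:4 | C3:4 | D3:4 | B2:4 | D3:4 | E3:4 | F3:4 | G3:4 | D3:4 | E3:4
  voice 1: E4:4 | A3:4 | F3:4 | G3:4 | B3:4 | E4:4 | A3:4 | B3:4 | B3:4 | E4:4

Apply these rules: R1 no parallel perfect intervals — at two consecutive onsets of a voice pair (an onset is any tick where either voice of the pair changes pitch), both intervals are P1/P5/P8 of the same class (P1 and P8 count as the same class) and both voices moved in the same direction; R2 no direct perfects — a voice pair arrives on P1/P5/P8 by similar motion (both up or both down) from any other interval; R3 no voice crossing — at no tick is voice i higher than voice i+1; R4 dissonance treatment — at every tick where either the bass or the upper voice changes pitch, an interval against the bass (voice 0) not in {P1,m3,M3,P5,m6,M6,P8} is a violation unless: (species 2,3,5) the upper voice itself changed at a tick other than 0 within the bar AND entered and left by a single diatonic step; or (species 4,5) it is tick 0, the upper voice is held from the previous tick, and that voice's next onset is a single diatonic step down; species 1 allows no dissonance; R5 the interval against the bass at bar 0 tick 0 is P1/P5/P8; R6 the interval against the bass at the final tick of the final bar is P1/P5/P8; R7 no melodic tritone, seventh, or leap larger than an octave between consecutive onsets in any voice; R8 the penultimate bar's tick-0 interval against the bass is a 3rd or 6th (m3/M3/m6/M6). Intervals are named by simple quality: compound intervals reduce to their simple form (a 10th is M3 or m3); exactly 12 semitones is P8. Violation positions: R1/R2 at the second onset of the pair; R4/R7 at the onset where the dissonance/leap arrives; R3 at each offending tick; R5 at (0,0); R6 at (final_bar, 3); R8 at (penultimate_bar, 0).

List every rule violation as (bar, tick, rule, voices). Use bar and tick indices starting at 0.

bar 0: v0=E3 v1=E4 downbeat P8
bar 1: v0=C3 v1=A3 downbeat M6
bar 2: v0=D3 v1=F3 downbeat m3
bar 3: v0=B2 v1=G3 downbeat m6
bar 4: v0=D3 v1=B3 downbeat M6
bar 5: v0=E3 v1=E4 downbeat P8
bar 6: v0=F3 v1=A3 downbeat M3
bar 7: v0=G3 v1=B3 downbeat M3
bar 8: v0=D3 v1=B3 downbeat M6
bar 9: v0=E3 v1=E4 downbeat P8
  -> R2 @ bar 5 tick 0 v(0, 1): D3/B3 M6 -> E3/E4 P8 similar
  -> R2 @ bar 9 tick 0 v(0, 1): D3/B3 M6 -> E3/E4 P8 similar

(5, 0, R2, (0, 1))
(9, 0, R2, (0, 1))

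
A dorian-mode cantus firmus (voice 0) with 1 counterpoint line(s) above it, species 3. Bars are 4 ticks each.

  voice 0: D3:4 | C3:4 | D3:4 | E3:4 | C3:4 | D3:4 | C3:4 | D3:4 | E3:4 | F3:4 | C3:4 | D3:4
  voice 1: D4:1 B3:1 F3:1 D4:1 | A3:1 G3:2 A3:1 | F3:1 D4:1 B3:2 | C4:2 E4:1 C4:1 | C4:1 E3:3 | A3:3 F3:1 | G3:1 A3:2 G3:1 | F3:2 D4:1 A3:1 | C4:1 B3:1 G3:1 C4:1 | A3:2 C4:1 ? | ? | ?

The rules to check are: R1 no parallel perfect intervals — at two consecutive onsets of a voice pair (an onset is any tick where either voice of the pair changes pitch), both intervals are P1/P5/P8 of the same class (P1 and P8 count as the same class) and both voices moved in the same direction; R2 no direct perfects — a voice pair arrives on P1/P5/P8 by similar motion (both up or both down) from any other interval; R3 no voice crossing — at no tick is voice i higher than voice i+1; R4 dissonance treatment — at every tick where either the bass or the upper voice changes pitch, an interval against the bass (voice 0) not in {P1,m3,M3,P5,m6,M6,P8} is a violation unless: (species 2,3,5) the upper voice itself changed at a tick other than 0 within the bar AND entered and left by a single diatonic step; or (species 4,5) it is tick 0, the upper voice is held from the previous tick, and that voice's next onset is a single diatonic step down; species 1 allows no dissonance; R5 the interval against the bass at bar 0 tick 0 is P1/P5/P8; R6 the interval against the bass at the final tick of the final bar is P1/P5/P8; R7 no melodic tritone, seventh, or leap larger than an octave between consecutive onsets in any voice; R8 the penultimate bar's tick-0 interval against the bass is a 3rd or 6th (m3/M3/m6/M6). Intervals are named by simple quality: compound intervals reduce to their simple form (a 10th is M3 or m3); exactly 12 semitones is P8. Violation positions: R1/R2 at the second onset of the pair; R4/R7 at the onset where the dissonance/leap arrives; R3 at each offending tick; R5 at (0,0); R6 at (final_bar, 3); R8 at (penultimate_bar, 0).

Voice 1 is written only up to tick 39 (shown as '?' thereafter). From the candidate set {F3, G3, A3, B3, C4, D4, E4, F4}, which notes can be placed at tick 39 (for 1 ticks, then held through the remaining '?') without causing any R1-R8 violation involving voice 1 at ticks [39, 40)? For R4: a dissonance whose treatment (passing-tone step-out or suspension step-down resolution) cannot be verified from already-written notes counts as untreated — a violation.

{A3, C4, D4, F3, F4}

F3: legal
G3: violates R4
A3: legal
B3: violates R4
C4: legal
D4: legal
E4: violates R4
F4: legal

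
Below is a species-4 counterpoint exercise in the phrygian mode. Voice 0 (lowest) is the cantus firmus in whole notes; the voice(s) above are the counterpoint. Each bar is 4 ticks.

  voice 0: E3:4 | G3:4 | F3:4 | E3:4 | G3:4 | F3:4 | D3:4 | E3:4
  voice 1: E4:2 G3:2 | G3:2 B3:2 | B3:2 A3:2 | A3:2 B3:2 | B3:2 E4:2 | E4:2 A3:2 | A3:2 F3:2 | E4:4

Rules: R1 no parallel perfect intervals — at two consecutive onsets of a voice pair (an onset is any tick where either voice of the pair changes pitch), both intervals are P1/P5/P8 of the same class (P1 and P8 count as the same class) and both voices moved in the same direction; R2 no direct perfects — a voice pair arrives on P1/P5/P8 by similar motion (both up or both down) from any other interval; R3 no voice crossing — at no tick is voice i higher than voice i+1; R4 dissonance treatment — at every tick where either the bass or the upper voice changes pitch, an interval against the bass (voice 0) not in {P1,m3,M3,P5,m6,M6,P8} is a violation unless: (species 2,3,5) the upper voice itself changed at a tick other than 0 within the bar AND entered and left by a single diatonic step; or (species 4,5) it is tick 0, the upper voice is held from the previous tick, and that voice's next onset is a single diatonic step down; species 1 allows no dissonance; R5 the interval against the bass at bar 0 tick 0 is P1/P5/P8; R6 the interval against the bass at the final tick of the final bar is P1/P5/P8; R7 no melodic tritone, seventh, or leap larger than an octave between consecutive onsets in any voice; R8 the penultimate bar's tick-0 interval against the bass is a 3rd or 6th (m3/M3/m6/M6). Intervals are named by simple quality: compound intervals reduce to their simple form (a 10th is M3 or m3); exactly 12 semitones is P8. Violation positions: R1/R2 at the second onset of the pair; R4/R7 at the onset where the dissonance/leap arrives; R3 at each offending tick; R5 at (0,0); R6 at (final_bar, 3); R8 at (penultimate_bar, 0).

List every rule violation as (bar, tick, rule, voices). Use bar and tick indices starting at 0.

bar 0: v0=E3 v1=E4 downbeat P8
bar 1: v0=G3 v1=G3 downbeat P1
bar 2: v0=F3 v1=B3 downbeat TT
bar 3: v0=E3 v1=A3 downbeat P4
bar 4: v0=G3 v1=B3 downbeat M3
bar 5: v0=F3 v1=E4 downbeat M7
bar 6: v0=D3 v1=A3 downbeat P5
bar 7: v0=E3 v1=E4 downbeat P8
  -> R4 @ bar 3 tick 0 v(0, 1): E3/A3 P4 untreated
  -> R4 @ bar 5 tick 0 v(0, 1): F3/E4 M7 untreated
  -> R8 @ bar 6 tick 0 v(0, 1): penult P5 not 3rd/6th
  -> R2 @ bar 7 tick 0 v(0, 1): D3/F3 m3 -> E3/E4 P8 similar
  -> R7 @ bar 7 tick 0 v(1,): F3->E4 leap 11st

(3, 0, R4, (0, 1))
(5, 0, R4, (0, 1))
(6, 0, R8, (0, 1))
(7, 0, R2, (0, 1))
(7, 0, R7, (1,))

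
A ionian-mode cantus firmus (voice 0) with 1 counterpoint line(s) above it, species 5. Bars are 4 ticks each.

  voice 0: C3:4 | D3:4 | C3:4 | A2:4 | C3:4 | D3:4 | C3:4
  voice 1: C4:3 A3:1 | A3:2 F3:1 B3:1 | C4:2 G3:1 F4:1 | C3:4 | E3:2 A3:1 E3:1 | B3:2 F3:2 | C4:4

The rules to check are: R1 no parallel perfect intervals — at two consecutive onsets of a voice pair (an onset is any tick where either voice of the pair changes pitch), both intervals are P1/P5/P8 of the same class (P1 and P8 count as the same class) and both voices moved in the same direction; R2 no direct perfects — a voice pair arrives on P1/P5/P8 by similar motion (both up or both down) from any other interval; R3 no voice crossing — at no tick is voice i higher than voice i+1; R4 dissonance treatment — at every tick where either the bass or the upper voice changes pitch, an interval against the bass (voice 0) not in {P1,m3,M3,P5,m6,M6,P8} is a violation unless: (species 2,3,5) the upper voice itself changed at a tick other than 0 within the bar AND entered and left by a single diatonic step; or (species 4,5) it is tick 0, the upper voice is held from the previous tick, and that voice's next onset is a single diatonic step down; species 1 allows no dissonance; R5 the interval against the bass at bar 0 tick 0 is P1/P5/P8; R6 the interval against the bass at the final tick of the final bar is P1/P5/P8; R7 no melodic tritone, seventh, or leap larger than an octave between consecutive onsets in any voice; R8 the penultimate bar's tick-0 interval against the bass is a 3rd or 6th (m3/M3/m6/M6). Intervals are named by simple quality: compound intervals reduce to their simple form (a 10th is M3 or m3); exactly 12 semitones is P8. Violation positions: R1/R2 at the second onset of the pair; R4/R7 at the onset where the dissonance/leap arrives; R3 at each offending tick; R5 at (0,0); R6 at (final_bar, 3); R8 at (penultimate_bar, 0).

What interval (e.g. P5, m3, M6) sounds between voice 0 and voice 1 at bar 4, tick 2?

M6

voice 0=C3 voice 1=A3 -> M6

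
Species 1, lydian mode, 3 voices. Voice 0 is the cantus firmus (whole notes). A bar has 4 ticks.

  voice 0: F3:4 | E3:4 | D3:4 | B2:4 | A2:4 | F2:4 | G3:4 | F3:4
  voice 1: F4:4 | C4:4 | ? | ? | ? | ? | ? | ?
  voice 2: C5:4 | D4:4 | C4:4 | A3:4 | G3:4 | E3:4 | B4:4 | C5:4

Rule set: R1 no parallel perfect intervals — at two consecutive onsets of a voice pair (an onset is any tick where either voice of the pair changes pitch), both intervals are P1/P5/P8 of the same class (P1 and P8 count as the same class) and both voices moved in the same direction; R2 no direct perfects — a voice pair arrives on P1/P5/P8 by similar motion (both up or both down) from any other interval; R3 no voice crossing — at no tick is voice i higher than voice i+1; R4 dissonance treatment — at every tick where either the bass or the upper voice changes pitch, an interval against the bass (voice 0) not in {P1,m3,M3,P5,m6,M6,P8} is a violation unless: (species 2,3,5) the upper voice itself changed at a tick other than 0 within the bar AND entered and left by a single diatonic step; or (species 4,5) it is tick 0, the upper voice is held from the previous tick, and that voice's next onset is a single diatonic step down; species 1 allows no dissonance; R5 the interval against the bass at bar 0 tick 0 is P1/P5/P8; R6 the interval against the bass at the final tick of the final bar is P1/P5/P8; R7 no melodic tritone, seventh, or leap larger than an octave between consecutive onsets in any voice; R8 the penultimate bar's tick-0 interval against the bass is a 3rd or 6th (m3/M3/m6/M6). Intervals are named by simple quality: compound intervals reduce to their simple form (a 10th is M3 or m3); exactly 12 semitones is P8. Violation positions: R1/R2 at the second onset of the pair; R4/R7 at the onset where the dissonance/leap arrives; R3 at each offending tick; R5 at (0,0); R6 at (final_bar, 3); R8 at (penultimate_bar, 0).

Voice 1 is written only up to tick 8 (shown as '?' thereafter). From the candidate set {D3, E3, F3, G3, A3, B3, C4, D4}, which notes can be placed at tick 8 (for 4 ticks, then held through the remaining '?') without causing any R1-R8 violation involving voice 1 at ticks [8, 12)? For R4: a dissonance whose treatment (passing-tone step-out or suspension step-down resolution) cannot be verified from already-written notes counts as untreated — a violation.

D3: violates R2,R7
E3: violates R4
F3: violates R2
G3: violates R4
A3: violates R2
B3: legal
C4: violates R4
D4: violates R3

{B3}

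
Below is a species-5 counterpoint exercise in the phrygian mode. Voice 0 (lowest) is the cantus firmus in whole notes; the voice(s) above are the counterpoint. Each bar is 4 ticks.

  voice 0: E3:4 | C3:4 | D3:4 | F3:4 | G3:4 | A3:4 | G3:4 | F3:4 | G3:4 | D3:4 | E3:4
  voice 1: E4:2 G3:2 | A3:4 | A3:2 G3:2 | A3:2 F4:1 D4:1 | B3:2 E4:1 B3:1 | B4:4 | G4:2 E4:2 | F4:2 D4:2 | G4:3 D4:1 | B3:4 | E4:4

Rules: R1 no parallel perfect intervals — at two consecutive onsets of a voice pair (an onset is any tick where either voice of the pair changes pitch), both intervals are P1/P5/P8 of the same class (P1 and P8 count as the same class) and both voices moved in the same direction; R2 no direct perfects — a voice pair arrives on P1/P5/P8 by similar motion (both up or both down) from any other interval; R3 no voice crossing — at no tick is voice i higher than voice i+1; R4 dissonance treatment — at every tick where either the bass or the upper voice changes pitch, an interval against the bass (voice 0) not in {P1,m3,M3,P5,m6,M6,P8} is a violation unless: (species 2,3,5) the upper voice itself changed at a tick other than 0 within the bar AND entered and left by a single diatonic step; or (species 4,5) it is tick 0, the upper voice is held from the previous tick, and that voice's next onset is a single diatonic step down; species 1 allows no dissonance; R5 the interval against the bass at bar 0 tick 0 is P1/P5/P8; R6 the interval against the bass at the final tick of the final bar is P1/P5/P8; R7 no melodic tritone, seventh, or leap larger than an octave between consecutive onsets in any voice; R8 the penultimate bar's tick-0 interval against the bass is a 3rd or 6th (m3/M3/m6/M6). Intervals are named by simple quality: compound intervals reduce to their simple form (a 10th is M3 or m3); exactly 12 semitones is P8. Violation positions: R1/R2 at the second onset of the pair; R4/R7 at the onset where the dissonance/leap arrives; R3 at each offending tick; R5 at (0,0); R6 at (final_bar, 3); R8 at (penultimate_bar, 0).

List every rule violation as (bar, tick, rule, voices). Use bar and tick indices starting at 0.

(5, 0, R4, (0, 1))
(6, 0, R2, (0, 1))
(8, 0, R2, (0, 1))
(10, 0, R2, (0, 1))

bar 0: v0=E3 v1=E4 downbeat P8
bar 1: v0=C3 v1=A3 downbeat M6
bar 2: v0=D3 v1=A3 downbeat P5
bar 3: v0=F3 v1=A3 downbeat M3
bar 4: v0=G3 v1=B3 downbeat M3
bar 5: v0=A3 v1=B4 downbeat M2
bar 6: v0=G3 v1=G4 downbeat P8
bar 7: v0=F3 v1=F4 downbeat P8
bar 8: v0=G3 v1=G4 downbeat P8
bar 9: v0=D3 v1=B3 downbeat M6
bar 10: v0=E3 v1=E4 downbeat P8
  -> R4 @ bar 5 tick 0 v(0, 1): A3/B4 M2 untreated
  -> R2 @ bar 6 tick 0 v(0, 1): A3/B4 M2 -> G3/G4 P8 similar
  -> R2 @ bar 8 tick 0 v(0, 1): F3/D4 M6 -> G3/G4 P8 similar
  -> R2 @ bar 10 tick 0 v(0, 1): D3/B3 M6 -> E3/E4 P8 similar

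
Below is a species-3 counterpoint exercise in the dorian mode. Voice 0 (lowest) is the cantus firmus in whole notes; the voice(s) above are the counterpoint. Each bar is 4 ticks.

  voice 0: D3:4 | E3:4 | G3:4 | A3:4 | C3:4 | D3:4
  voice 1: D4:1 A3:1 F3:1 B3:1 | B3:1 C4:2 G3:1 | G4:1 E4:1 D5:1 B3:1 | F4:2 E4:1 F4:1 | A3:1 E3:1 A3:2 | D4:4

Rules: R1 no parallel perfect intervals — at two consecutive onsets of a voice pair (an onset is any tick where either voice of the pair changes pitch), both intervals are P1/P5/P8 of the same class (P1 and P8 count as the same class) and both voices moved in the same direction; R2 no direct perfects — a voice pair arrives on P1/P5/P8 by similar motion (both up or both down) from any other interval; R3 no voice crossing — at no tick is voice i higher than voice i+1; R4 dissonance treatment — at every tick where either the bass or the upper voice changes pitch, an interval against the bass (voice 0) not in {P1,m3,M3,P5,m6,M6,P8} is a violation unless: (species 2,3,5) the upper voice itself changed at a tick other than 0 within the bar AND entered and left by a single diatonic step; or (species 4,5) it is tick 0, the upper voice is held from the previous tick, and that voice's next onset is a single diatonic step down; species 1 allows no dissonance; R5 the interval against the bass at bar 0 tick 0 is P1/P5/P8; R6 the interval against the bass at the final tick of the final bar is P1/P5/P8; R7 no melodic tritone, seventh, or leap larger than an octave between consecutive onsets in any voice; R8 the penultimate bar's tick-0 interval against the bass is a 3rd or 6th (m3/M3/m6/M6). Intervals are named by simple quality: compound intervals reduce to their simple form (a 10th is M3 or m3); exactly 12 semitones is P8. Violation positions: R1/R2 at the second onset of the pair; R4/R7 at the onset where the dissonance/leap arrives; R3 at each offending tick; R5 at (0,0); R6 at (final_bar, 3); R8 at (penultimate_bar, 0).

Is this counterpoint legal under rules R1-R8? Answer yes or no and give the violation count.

bar 0: v0=D3 v1=D4 (P8)
bar 1: v0=E3 v1=B3 (P5)
bar 2: v0=G3 v1=G4 (P8)
bar 3: v0=A3 v1=F4 (m6)
bar 4: v0=C3 v1=A3 (M6)
bar 5: v0=D3 v1=D4 (P8)
  R7 @ bar0.3: F3->B3 leap 6st
  R2 @ bar2.0: E3/G3 m3 -> G3/G4 P8 similar
  R7 @ bar2.2: E4->D5 leap 10st
  R7 @ bar2.3: D5->B3 leap 15st
  R7 @ bar3.0: B3->F4 leap 6st
  R2 @ bar5.0: C3/A3 M6 -> D3/D4 P8 similar

No (6 violations)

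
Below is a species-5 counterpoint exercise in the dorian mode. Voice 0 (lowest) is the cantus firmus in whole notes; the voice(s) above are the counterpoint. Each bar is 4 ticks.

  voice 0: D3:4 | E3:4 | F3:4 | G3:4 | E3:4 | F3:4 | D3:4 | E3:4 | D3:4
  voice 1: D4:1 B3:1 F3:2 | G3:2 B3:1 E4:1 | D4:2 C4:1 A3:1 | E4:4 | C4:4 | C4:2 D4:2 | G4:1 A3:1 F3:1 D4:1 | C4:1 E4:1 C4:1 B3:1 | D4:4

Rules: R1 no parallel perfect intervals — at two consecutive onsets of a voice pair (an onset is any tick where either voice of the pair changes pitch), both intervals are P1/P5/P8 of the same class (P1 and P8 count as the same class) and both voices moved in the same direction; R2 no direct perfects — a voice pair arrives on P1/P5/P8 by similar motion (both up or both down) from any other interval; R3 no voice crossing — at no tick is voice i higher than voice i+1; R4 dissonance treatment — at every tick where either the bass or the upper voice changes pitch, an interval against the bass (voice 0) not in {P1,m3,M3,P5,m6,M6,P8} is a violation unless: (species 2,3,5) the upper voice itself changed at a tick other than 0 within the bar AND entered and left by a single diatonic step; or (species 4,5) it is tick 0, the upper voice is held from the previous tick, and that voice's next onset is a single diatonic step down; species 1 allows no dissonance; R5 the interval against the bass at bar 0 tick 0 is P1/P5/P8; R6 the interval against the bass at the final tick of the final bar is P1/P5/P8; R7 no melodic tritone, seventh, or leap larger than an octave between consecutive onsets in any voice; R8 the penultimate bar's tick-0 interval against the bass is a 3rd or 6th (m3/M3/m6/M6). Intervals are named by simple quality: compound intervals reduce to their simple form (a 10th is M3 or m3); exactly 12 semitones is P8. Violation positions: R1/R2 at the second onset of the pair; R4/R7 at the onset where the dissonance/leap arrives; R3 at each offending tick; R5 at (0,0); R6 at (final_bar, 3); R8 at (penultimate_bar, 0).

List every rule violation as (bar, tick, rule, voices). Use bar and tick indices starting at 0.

(0, 2, R7, (1,))
(6, 0, R4, (0, 1))
(6, 1, R7, (1,))

bar 0: v0=D3 v1=D4 downbeat P8
bar 1: v0=E3 v1=G3 downbeat m3
bar 2: v0=F3 v1=D4 downbeat M6
bar 3: v0=G3 v1=E4 downbeat M6
bar 4: v0=E3 v1=C4 downbeat m6
bar 5: v0=F3 v1=C4 downbeat P5
bar 6: v0=D3 v1=G4 downbeat P4
bar 7: v0=E3 v1=C4 downbeat m6
bar 8: v0=D3 v1=D4 downbeat P8
  -> R7 @ bar 0 tick 2 v(1,): B3->F3 leap 6st
  -> R4 @ bar 6 tick 0 v(0, 1): D3/G4 P4 untreated
  -> R7 @ bar 6 tick 1 v(1,): G4->A3 leap 10st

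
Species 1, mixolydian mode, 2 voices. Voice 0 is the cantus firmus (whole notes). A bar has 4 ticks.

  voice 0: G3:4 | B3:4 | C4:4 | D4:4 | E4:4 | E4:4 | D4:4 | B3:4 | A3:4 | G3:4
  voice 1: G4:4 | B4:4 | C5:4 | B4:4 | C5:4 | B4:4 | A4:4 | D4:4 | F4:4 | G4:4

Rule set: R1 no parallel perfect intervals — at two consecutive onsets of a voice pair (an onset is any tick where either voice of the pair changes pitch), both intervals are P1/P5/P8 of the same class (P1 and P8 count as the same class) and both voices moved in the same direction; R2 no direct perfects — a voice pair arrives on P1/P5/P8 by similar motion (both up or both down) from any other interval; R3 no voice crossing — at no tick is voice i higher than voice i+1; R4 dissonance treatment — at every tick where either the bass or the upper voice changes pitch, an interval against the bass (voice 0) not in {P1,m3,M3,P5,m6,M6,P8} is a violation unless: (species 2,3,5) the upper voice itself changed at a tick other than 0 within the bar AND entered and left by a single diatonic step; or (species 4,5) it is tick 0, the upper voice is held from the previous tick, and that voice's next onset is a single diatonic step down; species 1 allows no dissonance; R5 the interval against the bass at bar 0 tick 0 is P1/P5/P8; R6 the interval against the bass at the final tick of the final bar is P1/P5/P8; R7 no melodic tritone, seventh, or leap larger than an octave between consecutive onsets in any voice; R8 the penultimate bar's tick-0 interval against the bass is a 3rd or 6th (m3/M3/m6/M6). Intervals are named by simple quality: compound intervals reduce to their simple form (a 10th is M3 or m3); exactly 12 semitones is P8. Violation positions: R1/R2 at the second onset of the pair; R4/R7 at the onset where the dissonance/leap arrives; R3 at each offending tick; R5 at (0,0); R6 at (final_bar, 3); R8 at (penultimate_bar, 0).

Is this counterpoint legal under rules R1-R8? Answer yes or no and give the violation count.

No (3 violations)

bar 0: v0=G3 v1=G4 (P8)
bar 1: v0=B3 v1=B4 (P8)
bar 2: v0=C4 v1=C5 (P8)
bar 3: v0=D4 v1=B4 (M6)
bar 4: v0=E4 v1=C5 (m6)
bar 5: v0=E4 v1=B4 (P5)
bar 6: v0=D4 v1=A4 (P5)
bar 7: v0=B3 v1=D4 (m3)
bar 8: v0=A3 v1=F4 (m6)
bar 9: v0=G3 v1=G4 (P8)
  R1 @ bar1.0: G3/G4 P8 -> B3/B4 P8 similar
  R1 @ bar2.0: B3/B4 P8 -> C4/C5 P8 similar
  R1 @ bar6.0: E4/B4 P5 -> D4/A4 P5 similar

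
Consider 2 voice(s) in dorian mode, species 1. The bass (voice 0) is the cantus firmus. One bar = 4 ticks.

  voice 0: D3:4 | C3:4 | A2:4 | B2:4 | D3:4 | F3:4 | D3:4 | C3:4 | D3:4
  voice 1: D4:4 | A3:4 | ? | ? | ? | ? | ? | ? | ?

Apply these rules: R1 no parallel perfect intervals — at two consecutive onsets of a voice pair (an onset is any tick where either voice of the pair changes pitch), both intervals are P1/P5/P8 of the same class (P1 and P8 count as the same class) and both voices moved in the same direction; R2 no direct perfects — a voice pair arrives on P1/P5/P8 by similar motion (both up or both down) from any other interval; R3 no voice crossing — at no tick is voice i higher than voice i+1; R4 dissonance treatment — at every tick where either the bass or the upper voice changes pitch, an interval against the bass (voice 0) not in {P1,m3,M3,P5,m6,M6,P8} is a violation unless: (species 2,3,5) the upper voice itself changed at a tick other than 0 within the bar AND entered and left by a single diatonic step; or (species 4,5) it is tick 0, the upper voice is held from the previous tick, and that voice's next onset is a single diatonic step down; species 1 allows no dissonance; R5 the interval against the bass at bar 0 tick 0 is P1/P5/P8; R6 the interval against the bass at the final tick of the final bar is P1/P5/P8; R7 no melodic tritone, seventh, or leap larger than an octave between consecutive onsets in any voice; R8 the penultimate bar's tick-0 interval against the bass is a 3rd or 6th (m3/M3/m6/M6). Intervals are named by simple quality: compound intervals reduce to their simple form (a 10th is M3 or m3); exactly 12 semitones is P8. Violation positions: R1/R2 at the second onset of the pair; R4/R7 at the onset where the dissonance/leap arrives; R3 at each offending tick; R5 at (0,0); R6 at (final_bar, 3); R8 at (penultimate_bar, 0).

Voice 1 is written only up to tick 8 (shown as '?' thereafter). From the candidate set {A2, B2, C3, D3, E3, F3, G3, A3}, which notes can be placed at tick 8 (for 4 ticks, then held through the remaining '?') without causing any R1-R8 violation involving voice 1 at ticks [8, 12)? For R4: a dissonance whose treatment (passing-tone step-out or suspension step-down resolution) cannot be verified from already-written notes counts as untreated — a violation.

{A3, C3, F3}

A2: violates R2
B2: violates R4,R7
C3: legal
D3: violates R4
E3: violates R2
F3: legal
G3: violates R4
A3: legal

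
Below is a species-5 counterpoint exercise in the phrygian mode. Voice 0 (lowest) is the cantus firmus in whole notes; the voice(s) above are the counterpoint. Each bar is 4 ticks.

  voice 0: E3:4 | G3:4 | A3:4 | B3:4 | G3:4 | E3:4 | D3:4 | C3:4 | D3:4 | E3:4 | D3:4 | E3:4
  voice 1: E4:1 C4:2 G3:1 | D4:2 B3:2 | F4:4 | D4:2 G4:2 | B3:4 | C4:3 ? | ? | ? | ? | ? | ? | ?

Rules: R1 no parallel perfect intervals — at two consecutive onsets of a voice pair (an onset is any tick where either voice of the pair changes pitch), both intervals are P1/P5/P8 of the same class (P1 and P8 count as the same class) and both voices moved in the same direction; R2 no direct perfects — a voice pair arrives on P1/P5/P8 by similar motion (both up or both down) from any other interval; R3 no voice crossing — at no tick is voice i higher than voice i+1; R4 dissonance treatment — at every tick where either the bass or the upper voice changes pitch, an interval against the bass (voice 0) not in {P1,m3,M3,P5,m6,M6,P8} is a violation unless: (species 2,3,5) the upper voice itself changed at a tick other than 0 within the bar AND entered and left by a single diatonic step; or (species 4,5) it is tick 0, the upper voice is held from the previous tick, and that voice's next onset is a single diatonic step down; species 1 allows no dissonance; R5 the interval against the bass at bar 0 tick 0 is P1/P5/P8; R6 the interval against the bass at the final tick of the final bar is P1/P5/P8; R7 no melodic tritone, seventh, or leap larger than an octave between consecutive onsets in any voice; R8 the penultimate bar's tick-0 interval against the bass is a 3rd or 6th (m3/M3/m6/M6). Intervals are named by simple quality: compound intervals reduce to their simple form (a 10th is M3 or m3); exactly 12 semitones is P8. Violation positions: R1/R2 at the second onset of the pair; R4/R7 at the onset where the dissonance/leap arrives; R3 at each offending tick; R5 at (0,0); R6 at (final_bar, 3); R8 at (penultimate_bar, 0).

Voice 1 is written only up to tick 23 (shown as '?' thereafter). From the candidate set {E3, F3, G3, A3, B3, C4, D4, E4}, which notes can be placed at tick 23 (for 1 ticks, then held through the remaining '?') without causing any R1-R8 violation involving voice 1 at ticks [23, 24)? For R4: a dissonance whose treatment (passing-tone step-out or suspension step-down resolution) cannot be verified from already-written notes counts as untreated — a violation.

{B3, C4, E3, E4, G3}

E3: legal
F3: violates R4
G3: legal
A3: violates R4
B3: legal
C4: legal
D4: violates R4
E4: legal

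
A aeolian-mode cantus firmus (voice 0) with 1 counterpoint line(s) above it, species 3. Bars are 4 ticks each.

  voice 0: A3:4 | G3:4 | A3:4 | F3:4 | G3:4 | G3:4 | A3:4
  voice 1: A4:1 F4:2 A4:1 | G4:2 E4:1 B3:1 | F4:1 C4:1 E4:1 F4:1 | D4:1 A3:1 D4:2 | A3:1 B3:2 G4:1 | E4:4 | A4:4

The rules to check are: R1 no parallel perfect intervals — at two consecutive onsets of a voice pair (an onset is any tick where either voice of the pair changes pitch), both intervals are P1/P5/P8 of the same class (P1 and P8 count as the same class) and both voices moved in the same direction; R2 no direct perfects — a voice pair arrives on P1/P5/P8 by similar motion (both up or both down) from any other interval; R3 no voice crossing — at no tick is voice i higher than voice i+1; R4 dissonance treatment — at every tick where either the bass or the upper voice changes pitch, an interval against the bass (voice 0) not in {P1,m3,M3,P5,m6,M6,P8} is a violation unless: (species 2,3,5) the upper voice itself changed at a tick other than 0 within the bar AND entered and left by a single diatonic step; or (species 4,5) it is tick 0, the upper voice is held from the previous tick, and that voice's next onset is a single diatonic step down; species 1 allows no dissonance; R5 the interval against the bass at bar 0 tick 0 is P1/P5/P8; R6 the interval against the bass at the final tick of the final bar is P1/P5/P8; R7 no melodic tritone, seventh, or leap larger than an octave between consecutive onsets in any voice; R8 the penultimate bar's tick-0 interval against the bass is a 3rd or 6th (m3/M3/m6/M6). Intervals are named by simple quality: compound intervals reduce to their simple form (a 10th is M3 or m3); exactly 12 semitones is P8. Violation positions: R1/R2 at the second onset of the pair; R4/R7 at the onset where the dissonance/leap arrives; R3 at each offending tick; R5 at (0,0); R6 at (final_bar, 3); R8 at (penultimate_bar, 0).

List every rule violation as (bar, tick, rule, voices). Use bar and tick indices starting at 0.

(1, 0, R1, (0, 1))
(2, 0, R7, (1,))
(4, 0, R4, (0, 1))
(6, 0, R2, (0, 1))

bar 0: v0=A3 v1=A4 downbeat P8
bar 1: v0=G3 v1=G4 downbeat P8
bar 2: v0=A3 v1=F4 downbeat m6
bar 3: v0=F3 v1=D4 downbeat M6
bar 4: v0=G3 v1=A3 downbeat M2
bar 5: v0=G3 v1=E4 downbeat M6
bar 6: v0=A3 v1=A4 downbeat P8
  -> R1 @ bar 1 tick 0 v(0, 1): A3/A4 P8 -> G3/G4 P8 similar
  -> R7 @ bar 2 tick 0 v(1,): B3->F4 leap 6st
  -> R4 @ bar 4 tick 0 v(0, 1): G3/A3 M2 untreated
  -> R2 @ bar 6 tick 0 v(0, 1): G3/E4 M6 -> A3/A4 P8 similar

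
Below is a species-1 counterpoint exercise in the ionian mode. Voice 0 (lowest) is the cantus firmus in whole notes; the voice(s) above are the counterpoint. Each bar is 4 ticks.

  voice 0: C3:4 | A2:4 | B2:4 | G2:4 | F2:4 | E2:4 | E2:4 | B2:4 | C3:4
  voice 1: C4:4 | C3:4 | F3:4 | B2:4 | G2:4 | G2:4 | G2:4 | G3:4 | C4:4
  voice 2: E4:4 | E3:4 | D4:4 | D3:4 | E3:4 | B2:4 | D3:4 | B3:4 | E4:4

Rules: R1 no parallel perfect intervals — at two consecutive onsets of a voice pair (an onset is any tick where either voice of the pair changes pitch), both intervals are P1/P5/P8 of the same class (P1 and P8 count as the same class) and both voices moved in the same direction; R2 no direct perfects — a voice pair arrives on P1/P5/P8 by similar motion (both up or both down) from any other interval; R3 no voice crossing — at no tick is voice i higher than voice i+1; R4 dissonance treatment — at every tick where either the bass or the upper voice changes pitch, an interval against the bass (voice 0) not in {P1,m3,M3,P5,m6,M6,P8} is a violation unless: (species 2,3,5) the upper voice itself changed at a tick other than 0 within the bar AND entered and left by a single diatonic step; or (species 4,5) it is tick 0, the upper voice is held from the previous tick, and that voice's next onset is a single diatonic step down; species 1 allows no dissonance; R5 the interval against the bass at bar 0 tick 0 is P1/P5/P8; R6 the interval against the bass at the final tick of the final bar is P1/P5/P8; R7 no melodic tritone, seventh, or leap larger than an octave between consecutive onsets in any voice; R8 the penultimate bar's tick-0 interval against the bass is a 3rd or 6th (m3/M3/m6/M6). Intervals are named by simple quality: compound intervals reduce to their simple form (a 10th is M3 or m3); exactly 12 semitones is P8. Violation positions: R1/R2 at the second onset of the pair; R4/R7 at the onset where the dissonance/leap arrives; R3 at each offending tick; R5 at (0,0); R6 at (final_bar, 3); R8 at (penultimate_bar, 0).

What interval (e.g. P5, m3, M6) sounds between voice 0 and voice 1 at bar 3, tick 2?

M3

voice 0=G2 voice 1=B2 -> M3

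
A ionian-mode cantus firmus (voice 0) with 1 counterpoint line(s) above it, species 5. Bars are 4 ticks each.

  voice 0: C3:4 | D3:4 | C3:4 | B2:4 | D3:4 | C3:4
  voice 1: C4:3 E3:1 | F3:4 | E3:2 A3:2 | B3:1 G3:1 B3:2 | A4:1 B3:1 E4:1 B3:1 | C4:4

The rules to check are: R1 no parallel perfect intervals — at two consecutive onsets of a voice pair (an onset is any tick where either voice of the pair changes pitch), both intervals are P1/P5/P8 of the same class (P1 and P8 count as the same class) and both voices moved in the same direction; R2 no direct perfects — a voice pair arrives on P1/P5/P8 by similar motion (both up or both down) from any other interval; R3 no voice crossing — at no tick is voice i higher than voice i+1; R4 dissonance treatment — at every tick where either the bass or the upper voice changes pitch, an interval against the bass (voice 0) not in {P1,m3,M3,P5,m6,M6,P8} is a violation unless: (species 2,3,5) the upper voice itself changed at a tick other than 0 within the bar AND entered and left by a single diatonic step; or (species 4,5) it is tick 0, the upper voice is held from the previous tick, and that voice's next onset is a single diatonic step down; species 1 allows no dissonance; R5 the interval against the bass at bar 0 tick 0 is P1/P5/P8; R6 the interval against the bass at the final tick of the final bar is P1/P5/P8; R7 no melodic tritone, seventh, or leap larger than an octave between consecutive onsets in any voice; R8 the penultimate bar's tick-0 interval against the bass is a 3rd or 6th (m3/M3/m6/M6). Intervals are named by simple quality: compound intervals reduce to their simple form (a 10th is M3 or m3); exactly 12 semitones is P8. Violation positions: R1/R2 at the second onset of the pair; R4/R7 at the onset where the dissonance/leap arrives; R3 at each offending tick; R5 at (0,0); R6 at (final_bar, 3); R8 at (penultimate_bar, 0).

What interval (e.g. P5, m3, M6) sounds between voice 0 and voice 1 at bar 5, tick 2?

P8

voice 0=C3 voice 1=C4 -> P8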